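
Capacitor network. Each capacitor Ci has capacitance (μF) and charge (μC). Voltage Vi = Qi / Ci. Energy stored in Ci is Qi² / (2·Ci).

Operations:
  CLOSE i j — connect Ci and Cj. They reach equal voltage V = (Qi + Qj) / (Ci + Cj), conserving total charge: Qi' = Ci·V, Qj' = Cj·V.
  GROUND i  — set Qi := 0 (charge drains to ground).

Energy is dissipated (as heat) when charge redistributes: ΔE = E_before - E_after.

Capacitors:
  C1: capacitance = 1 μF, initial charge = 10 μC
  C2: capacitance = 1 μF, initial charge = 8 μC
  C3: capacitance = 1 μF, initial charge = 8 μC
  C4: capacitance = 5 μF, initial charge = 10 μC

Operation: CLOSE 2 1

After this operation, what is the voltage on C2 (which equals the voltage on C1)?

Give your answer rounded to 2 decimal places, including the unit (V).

Initial: C1(1μF, Q=10μC, V=10.00V), C2(1μF, Q=8μC, V=8.00V), C3(1μF, Q=8μC, V=8.00V), C4(5μF, Q=10μC, V=2.00V)
Op 1: CLOSE 2-1: Q_total=18.00, C_total=2.00, V=9.00; Q2=9.00, Q1=9.00; dissipated=1.000

Answer: 9.00 V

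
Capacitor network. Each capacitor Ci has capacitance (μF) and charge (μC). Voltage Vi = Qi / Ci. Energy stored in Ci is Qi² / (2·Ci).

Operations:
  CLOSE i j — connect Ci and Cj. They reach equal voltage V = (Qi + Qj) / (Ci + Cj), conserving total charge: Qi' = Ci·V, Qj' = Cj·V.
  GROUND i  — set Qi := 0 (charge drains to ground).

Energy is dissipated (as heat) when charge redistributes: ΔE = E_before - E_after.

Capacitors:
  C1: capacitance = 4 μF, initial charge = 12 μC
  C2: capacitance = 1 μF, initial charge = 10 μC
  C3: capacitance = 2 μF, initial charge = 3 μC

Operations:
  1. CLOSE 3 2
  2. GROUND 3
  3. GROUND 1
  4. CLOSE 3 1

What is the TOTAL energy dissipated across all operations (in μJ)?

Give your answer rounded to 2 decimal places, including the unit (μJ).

Answer: 60.86 μJ

Derivation:
Initial: C1(4μF, Q=12μC, V=3.00V), C2(1μF, Q=10μC, V=10.00V), C3(2μF, Q=3μC, V=1.50V)
Op 1: CLOSE 3-2: Q_total=13.00, C_total=3.00, V=4.33; Q3=8.67, Q2=4.33; dissipated=24.083
Op 2: GROUND 3: Q3=0; energy lost=18.778
Op 3: GROUND 1: Q1=0; energy lost=18.000
Op 4: CLOSE 3-1: Q_total=0.00, C_total=6.00, V=0.00; Q3=0.00, Q1=0.00; dissipated=0.000
Total dissipated: 60.861 μJ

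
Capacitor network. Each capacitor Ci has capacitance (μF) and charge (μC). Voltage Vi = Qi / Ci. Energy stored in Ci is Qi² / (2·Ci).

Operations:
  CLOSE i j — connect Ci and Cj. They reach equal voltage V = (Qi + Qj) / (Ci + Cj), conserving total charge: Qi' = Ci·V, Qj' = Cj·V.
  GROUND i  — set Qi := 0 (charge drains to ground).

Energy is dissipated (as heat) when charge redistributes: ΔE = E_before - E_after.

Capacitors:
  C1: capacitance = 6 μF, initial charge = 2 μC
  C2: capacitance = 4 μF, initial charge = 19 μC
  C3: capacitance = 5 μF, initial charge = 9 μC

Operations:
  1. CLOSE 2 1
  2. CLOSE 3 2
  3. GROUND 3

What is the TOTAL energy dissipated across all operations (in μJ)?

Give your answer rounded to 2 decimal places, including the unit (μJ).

Initial: C1(6μF, Q=2μC, V=0.33V), C2(4μF, Q=19μC, V=4.75V), C3(5μF, Q=9μC, V=1.80V)
Op 1: CLOSE 2-1: Q_total=21.00, C_total=10.00, V=2.10; Q2=8.40, Q1=12.60; dissipated=23.408
Op 2: CLOSE 3-2: Q_total=17.40, C_total=9.00, V=1.93; Q3=9.67, Q2=7.73; dissipated=0.100
Op 3: GROUND 3: Q3=0; energy lost=9.344
Total dissipated: 32.853 μJ

Answer: 32.85 μJ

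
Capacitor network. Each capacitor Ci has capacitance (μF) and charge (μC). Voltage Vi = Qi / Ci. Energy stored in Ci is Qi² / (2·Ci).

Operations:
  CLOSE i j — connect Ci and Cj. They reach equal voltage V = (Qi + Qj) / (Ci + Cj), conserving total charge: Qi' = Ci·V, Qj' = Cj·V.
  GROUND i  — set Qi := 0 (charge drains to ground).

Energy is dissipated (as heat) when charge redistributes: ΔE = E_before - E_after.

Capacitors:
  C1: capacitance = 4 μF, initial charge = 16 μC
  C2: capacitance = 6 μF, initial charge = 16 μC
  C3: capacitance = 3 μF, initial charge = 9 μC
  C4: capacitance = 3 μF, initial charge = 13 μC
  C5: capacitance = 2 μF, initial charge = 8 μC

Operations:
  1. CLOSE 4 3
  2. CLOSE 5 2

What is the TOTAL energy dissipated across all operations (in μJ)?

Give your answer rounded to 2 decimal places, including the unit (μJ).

Initial: C1(4μF, Q=16μC, V=4.00V), C2(6μF, Q=16μC, V=2.67V), C3(3μF, Q=9μC, V=3.00V), C4(3μF, Q=13μC, V=4.33V), C5(2μF, Q=8μC, V=4.00V)
Op 1: CLOSE 4-3: Q_total=22.00, C_total=6.00, V=3.67; Q4=11.00, Q3=11.00; dissipated=1.333
Op 2: CLOSE 5-2: Q_total=24.00, C_total=8.00, V=3.00; Q5=6.00, Q2=18.00; dissipated=1.333
Total dissipated: 2.667 μJ

Answer: 2.67 μJ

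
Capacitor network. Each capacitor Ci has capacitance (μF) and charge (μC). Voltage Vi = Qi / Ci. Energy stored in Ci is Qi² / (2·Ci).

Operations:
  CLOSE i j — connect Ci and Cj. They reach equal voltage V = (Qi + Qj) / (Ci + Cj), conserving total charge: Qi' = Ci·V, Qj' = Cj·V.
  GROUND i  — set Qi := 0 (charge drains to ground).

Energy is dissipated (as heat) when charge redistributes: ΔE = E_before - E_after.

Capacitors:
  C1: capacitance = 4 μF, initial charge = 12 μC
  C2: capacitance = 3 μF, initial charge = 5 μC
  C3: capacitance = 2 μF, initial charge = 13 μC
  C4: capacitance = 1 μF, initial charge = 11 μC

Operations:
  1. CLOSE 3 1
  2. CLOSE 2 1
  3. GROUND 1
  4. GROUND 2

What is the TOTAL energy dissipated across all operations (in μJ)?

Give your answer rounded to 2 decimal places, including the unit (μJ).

Initial: C1(4μF, Q=12μC, V=3.00V), C2(3μF, Q=5μC, V=1.67V), C3(2μF, Q=13μC, V=6.50V), C4(1μF, Q=11μC, V=11.00V)
Op 1: CLOSE 3-1: Q_total=25.00, C_total=6.00, V=4.17; Q3=8.33, Q1=16.67; dissipated=8.167
Op 2: CLOSE 2-1: Q_total=21.67, C_total=7.00, V=3.10; Q2=9.29, Q1=12.38; dissipated=5.357
Op 3: GROUND 1: Q1=0; energy lost=19.161
Op 4: GROUND 2: Q2=0; energy lost=14.371
Total dissipated: 47.056 μJ

Answer: 47.06 μJ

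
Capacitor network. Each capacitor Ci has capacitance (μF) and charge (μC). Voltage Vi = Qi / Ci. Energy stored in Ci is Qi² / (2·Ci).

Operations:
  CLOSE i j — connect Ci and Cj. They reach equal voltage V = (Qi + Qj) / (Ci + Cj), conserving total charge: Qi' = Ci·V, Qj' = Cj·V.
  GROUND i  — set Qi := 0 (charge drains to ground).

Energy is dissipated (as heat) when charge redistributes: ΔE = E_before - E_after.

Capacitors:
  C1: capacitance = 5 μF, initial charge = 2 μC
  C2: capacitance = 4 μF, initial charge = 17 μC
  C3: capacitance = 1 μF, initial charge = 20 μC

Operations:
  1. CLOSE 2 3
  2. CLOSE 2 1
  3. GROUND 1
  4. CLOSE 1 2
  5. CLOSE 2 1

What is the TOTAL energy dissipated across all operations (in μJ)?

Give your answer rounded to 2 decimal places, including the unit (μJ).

Initial: C1(5μF, Q=2μC, V=0.40V), C2(4μF, Q=17μC, V=4.25V), C3(1μF, Q=20μC, V=20.00V)
Op 1: CLOSE 2-3: Q_total=37.00, C_total=5.00, V=7.40; Q2=29.60, Q3=7.40; dissipated=99.225
Op 2: CLOSE 2-1: Q_total=31.60, C_total=9.00, V=3.51; Q2=14.04, Q1=17.56; dissipated=54.444
Op 3: GROUND 1: Q1=0; energy lost=30.820
Op 4: CLOSE 1-2: Q_total=14.04, C_total=9.00, V=1.56; Q1=7.80, Q2=6.24; dissipated=13.698
Op 5: CLOSE 2-1: Q_total=14.04, C_total=9.00, V=1.56; Q2=6.24, Q1=7.80; dissipated=0.000
Total dissipated: 198.187 μJ

Answer: 198.19 μJ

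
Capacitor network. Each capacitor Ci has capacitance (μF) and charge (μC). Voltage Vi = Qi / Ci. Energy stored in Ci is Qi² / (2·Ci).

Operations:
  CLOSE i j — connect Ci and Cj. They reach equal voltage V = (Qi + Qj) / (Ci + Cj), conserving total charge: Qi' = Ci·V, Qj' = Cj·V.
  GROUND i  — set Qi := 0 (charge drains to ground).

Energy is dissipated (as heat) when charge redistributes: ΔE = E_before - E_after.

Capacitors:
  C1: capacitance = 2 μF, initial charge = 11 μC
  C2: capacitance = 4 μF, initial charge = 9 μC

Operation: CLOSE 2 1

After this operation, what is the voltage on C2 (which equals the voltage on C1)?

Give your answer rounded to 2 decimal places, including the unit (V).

Initial: C1(2μF, Q=11μC, V=5.50V), C2(4μF, Q=9μC, V=2.25V)
Op 1: CLOSE 2-1: Q_total=20.00, C_total=6.00, V=3.33; Q2=13.33, Q1=6.67; dissipated=7.042

Answer: 3.33 V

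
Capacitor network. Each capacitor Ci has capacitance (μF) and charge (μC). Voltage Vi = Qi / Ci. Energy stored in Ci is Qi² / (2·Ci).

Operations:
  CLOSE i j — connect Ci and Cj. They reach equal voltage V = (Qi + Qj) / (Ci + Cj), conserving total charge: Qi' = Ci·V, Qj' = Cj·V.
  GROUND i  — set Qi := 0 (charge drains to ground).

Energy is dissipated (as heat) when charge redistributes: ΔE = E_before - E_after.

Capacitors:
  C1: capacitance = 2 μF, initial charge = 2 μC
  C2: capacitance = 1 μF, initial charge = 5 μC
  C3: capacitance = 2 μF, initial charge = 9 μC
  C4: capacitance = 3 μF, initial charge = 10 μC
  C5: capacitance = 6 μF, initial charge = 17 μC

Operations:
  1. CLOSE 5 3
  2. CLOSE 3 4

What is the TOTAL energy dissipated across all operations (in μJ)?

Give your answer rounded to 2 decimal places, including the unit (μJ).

Answer: 2.09 μJ

Derivation:
Initial: C1(2μF, Q=2μC, V=1.00V), C2(1μF, Q=5μC, V=5.00V), C3(2μF, Q=9μC, V=4.50V), C4(3μF, Q=10μC, V=3.33V), C5(6μF, Q=17μC, V=2.83V)
Op 1: CLOSE 5-3: Q_total=26.00, C_total=8.00, V=3.25; Q5=19.50, Q3=6.50; dissipated=2.083
Op 2: CLOSE 3-4: Q_total=16.50, C_total=5.00, V=3.30; Q3=6.60, Q4=9.90; dissipated=0.004
Total dissipated: 2.087 μJ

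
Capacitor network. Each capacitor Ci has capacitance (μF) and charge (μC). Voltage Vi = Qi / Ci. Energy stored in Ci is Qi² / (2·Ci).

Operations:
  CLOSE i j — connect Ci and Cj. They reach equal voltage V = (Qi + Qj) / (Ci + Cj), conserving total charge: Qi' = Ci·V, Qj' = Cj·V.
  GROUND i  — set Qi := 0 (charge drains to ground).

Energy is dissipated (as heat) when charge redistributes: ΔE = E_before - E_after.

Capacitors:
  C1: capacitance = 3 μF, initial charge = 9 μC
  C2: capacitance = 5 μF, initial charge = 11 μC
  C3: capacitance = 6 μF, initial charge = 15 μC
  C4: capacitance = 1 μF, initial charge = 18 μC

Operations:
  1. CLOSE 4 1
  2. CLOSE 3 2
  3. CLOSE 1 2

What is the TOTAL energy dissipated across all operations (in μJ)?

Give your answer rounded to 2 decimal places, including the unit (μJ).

Answer: 102.54 μJ

Derivation:
Initial: C1(3μF, Q=9μC, V=3.00V), C2(5μF, Q=11μC, V=2.20V), C3(6μF, Q=15μC, V=2.50V), C4(1μF, Q=18μC, V=18.00V)
Op 1: CLOSE 4-1: Q_total=27.00, C_total=4.00, V=6.75; Q4=6.75, Q1=20.25; dissipated=84.375
Op 2: CLOSE 3-2: Q_total=26.00, C_total=11.00, V=2.36; Q3=14.18, Q2=11.82; dissipated=0.123
Op 3: CLOSE 1-2: Q_total=32.07, C_total=8.00, V=4.01; Q1=12.03, Q2=20.04; dissipated=18.038
Total dissipated: 102.535 μJ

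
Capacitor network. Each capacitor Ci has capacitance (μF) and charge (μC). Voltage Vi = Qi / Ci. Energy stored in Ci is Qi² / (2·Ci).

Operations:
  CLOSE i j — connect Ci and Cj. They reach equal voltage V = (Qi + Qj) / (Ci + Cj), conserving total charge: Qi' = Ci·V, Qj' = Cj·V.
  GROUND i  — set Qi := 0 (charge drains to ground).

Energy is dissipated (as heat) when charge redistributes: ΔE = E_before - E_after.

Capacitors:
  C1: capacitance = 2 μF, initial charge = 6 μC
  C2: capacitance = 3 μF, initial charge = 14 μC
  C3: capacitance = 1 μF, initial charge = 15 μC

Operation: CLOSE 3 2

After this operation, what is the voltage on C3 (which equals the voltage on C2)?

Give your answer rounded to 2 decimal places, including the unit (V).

Answer: 7.25 V

Derivation:
Initial: C1(2μF, Q=6μC, V=3.00V), C2(3μF, Q=14μC, V=4.67V), C3(1μF, Q=15μC, V=15.00V)
Op 1: CLOSE 3-2: Q_total=29.00, C_total=4.00, V=7.25; Q3=7.25, Q2=21.75; dissipated=40.042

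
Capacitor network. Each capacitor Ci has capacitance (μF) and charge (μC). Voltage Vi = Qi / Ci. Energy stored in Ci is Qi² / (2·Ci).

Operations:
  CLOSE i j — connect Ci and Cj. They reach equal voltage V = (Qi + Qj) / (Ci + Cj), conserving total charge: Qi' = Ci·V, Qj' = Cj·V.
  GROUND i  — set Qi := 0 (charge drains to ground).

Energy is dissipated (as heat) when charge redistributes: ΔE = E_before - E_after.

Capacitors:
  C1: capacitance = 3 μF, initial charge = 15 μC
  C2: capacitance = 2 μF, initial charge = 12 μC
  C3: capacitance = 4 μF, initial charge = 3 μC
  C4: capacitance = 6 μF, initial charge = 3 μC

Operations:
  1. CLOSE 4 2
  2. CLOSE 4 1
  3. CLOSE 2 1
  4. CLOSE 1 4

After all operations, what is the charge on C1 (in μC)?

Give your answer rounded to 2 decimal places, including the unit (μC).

Answer: 8.33 μC

Derivation:
Initial: C1(3μF, Q=15μC, V=5.00V), C2(2μF, Q=12μC, V=6.00V), C3(4μF, Q=3μC, V=0.75V), C4(6μF, Q=3μC, V=0.50V)
Op 1: CLOSE 4-2: Q_total=15.00, C_total=8.00, V=1.88; Q4=11.25, Q2=3.75; dissipated=22.688
Op 2: CLOSE 4-1: Q_total=26.25, C_total=9.00, V=2.92; Q4=17.50, Q1=8.75; dissipated=9.766
Op 3: CLOSE 2-1: Q_total=12.50, C_total=5.00, V=2.50; Q2=5.00, Q1=7.50; dissipated=0.651
Op 4: CLOSE 1-4: Q_total=25.00, C_total=9.00, V=2.78; Q1=8.33, Q4=16.67; dissipated=0.174
Final charges: Q1=8.33, Q2=5.00, Q3=3.00, Q4=16.67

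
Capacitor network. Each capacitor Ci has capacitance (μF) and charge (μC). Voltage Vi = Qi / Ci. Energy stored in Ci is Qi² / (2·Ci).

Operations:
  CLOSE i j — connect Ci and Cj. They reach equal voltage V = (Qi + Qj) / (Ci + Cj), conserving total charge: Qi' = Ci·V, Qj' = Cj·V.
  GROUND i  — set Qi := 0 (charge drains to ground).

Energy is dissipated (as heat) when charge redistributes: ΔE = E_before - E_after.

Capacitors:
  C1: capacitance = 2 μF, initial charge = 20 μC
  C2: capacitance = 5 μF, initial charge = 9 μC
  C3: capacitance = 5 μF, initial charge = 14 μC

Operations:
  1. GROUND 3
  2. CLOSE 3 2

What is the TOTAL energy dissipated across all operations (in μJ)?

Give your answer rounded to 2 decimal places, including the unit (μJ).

Initial: C1(2μF, Q=20μC, V=10.00V), C2(5μF, Q=9μC, V=1.80V), C3(5μF, Q=14μC, V=2.80V)
Op 1: GROUND 3: Q3=0; energy lost=19.600
Op 2: CLOSE 3-2: Q_total=9.00, C_total=10.00, V=0.90; Q3=4.50, Q2=4.50; dissipated=4.050
Total dissipated: 23.650 μJ

Answer: 23.65 μJ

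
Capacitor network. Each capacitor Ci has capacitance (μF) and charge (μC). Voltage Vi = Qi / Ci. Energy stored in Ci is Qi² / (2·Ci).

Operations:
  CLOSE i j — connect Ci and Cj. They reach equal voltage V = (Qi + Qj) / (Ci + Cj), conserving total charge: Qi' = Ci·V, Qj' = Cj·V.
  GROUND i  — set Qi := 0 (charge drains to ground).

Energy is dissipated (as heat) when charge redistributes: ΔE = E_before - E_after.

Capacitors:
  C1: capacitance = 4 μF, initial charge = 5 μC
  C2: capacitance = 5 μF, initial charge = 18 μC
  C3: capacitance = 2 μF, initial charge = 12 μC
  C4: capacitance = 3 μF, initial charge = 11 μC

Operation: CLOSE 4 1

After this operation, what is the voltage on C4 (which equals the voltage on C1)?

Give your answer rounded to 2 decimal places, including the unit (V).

Initial: C1(4μF, Q=5μC, V=1.25V), C2(5μF, Q=18μC, V=3.60V), C3(2μF, Q=12μC, V=6.00V), C4(3μF, Q=11μC, V=3.67V)
Op 1: CLOSE 4-1: Q_total=16.00, C_total=7.00, V=2.29; Q4=6.86, Q1=9.14; dissipated=5.006

Answer: 2.29 V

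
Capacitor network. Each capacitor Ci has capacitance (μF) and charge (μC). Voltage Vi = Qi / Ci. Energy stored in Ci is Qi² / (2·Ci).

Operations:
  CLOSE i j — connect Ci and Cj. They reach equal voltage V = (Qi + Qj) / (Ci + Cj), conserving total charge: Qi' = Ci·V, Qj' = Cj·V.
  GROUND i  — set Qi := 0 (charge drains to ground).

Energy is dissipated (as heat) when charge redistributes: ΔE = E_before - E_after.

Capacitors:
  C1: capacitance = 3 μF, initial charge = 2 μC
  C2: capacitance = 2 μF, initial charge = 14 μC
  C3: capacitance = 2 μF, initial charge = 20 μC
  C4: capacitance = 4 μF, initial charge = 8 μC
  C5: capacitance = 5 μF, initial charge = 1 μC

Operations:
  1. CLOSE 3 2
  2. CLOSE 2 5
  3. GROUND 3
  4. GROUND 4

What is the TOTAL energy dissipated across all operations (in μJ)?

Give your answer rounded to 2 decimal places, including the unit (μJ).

Answer: 133.96 μJ

Derivation:
Initial: C1(3μF, Q=2μC, V=0.67V), C2(2μF, Q=14μC, V=7.00V), C3(2μF, Q=20μC, V=10.00V), C4(4μF, Q=8μC, V=2.00V), C5(5μF, Q=1μC, V=0.20V)
Op 1: CLOSE 3-2: Q_total=34.00, C_total=4.00, V=8.50; Q3=17.00, Q2=17.00; dissipated=4.500
Op 2: CLOSE 2-5: Q_total=18.00, C_total=7.00, V=2.57; Q2=5.14, Q5=12.86; dissipated=49.207
Op 3: GROUND 3: Q3=0; energy lost=72.250
Op 4: GROUND 4: Q4=0; energy lost=8.000
Total dissipated: 133.957 μJ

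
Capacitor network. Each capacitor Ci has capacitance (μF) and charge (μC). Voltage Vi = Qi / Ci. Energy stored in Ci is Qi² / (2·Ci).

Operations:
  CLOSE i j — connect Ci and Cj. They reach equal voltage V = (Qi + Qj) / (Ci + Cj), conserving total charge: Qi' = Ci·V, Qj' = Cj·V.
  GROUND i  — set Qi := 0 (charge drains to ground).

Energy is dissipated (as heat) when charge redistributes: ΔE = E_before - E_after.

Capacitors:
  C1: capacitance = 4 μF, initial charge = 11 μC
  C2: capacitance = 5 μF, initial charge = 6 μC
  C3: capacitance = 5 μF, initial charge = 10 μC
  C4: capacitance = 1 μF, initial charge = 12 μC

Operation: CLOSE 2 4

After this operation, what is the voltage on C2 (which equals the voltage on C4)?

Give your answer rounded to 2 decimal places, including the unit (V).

Answer: 3.00 V

Derivation:
Initial: C1(4μF, Q=11μC, V=2.75V), C2(5μF, Q=6μC, V=1.20V), C3(5μF, Q=10μC, V=2.00V), C4(1μF, Q=12μC, V=12.00V)
Op 1: CLOSE 2-4: Q_total=18.00, C_total=6.00, V=3.00; Q2=15.00, Q4=3.00; dissipated=48.600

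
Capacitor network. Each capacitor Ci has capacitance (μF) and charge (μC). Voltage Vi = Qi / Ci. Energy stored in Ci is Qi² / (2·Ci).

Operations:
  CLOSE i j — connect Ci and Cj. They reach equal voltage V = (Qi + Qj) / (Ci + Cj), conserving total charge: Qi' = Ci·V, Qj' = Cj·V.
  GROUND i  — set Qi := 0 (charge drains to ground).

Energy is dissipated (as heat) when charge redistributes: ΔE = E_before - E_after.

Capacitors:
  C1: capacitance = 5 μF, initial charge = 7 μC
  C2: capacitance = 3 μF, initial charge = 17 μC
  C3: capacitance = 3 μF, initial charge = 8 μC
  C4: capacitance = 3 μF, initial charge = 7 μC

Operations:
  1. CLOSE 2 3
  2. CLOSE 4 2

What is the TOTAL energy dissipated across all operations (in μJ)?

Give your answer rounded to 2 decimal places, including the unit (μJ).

Initial: C1(5μF, Q=7μC, V=1.40V), C2(3μF, Q=17μC, V=5.67V), C3(3μF, Q=8μC, V=2.67V), C4(3μF, Q=7μC, V=2.33V)
Op 1: CLOSE 2-3: Q_total=25.00, C_total=6.00, V=4.17; Q2=12.50, Q3=12.50; dissipated=6.750
Op 2: CLOSE 4-2: Q_total=19.50, C_total=6.00, V=3.25; Q4=9.75, Q2=9.75; dissipated=2.521
Total dissipated: 9.271 μJ

Answer: 9.27 μJ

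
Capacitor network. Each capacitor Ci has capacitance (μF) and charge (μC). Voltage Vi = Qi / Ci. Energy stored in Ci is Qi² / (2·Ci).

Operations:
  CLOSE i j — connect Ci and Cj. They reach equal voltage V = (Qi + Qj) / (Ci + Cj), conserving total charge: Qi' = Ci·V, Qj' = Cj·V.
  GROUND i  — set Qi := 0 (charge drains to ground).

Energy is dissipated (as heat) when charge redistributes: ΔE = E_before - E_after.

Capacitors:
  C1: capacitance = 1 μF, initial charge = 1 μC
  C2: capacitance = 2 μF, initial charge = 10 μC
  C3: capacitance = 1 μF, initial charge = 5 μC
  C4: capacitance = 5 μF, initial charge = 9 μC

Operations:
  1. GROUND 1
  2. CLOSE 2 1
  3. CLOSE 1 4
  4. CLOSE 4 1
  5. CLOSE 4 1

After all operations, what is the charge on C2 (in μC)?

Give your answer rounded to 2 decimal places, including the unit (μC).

Answer: 6.67 μC

Derivation:
Initial: C1(1μF, Q=1μC, V=1.00V), C2(2μF, Q=10μC, V=5.00V), C3(1μF, Q=5μC, V=5.00V), C4(5μF, Q=9μC, V=1.80V)
Op 1: GROUND 1: Q1=0; energy lost=0.500
Op 2: CLOSE 2-1: Q_total=10.00, C_total=3.00, V=3.33; Q2=6.67, Q1=3.33; dissipated=8.333
Op 3: CLOSE 1-4: Q_total=12.33, C_total=6.00, V=2.06; Q1=2.06, Q4=10.28; dissipated=0.980
Op 4: CLOSE 4-1: Q_total=12.33, C_total=6.00, V=2.06; Q4=10.28, Q1=2.06; dissipated=0.000
Op 5: CLOSE 4-1: Q_total=12.33, C_total=6.00, V=2.06; Q4=10.28, Q1=2.06; dissipated=0.000
Final charges: Q1=2.06, Q2=6.67, Q3=5.00, Q4=10.28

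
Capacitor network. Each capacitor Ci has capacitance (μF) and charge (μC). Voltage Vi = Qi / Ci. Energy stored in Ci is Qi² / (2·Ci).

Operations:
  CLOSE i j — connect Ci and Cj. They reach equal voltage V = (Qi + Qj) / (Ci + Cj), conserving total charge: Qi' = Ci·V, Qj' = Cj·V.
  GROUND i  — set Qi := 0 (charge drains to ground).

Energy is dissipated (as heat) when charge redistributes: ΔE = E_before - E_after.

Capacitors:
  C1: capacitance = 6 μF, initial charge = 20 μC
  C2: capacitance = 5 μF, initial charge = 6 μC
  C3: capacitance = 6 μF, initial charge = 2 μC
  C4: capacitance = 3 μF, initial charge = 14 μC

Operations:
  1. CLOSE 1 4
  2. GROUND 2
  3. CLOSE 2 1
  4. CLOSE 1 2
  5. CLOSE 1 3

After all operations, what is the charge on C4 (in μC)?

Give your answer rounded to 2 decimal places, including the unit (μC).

Initial: C1(6μF, Q=20μC, V=3.33V), C2(5μF, Q=6μC, V=1.20V), C3(6μF, Q=2μC, V=0.33V), C4(3μF, Q=14μC, V=4.67V)
Op 1: CLOSE 1-4: Q_total=34.00, C_total=9.00, V=3.78; Q1=22.67, Q4=11.33; dissipated=1.778
Op 2: GROUND 2: Q2=0; energy lost=3.600
Op 3: CLOSE 2-1: Q_total=22.67, C_total=11.00, V=2.06; Q2=10.30, Q1=12.36; dissipated=19.461
Op 4: CLOSE 1-2: Q_total=22.67, C_total=11.00, V=2.06; Q1=12.36, Q2=10.30; dissipated=0.000
Op 5: CLOSE 1-3: Q_total=14.36, C_total=12.00, V=1.20; Q1=7.18, Q3=7.18; dissipated=4.475
Final charges: Q1=7.18, Q2=10.30, Q3=7.18, Q4=11.33

Answer: 11.33 μC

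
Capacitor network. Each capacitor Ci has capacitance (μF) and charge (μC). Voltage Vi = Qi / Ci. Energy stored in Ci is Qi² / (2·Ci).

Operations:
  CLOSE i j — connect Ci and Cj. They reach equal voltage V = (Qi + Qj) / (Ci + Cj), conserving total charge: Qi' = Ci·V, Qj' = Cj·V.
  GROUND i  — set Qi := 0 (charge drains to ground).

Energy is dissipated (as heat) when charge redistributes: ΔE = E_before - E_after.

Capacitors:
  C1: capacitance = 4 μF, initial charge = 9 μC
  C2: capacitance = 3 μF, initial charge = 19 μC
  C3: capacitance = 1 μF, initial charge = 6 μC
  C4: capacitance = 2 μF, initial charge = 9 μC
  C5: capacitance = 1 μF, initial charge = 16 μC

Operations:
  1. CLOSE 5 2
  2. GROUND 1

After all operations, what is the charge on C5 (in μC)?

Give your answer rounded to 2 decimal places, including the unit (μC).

Answer: 8.75 μC

Derivation:
Initial: C1(4μF, Q=9μC, V=2.25V), C2(3μF, Q=19μC, V=6.33V), C3(1μF, Q=6μC, V=6.00V), C4(2μF, Q=9μC, V=4.50V), C5(1μF, Q=16μC, V=16.00V)
Op 1: CLOSE 5-2: Q_total=35.00, C_total=4.00, V=8.75; Q5=8.75, Q2=26.25; dissipated=35.042
Op 2: GROUND 1: Q1=0; energy lost=10.125
Final charges: Q1=0.00, Q2=26.25, Q3=6.00, Q4=9.00, Q5=8.75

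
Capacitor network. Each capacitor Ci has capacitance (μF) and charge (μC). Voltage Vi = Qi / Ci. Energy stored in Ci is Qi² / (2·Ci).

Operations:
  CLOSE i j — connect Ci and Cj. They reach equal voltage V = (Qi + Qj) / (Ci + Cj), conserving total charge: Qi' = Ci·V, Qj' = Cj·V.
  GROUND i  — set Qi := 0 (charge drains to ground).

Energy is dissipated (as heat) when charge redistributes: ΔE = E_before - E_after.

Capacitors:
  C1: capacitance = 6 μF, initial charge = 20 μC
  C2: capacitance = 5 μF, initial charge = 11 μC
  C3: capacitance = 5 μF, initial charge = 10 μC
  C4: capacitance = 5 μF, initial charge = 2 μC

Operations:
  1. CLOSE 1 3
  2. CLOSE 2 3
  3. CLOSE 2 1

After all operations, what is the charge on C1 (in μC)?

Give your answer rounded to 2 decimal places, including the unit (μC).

Answer: 15.64 μC

Derivation:
Initial: C1(6μF, Q=20μC, V=3.33V), C2(5μF, Q=11μC, V=2.20V), C3(5μF, Q=10μC, V=2.00V), C4(5μF, Q=2μC, V=0.40V)
Op 1: CLOSE 1-3: Q_total=30.00, C_total=11.00, V=2.73; Q1=16.36, Q3=13.64; dissipated=2.424
Op 2: CLOSE 2-3: Q_total=24.64, C_total=10.00, V=2.46; Q2=12.32, Q3=12.32; dissipated=0.348
Op 3: CLOSE 2-1: Q_total=28.68, C_total=11.00, V=2.61; Q2=13.04, Q1=15.64; dissipated=0.095
Final charges: Q1=15.64, Q2=13.04, Q3=12.32, Q4=2.00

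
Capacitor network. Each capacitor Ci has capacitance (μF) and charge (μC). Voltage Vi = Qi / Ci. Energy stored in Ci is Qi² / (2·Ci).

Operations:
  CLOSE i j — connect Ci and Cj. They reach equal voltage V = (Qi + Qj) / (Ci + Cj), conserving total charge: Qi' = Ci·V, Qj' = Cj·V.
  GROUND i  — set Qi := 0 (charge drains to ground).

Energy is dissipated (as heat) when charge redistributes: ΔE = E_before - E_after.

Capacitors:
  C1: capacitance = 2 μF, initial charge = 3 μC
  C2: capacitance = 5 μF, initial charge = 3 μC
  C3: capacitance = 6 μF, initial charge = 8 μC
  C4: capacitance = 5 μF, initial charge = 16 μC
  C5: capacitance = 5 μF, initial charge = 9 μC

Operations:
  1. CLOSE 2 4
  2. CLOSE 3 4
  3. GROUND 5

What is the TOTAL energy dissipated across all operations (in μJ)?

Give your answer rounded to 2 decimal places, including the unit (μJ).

Answer: 16.99 μJ

Derivation:
Initial: C1(2μF, Q=3μC, V=1.50V), C2(5μF, Q=3μC, V=0.60V), C3(6μF, Q=8μC, V=1.33V), C4(5μF, Q=16μC, V=3.20V), C5(5μF, Q=9μC, V=1.80V)
Op 1: CLOSE 2-4: Q_total=19.00, C_total=10.00, V=1.90; Q2=9.50, Q4=9.50; dissipated=8.450
Op 2: CLOSE 3-4: Q_total=17.50, C_total=11.00, V=1.59; Q3=9.55, Q4=7.95; dissipated=0.438
Op 3: GROUND 5: Q5=0; energy lost=8.100
Total dissipated: 16.988 μJ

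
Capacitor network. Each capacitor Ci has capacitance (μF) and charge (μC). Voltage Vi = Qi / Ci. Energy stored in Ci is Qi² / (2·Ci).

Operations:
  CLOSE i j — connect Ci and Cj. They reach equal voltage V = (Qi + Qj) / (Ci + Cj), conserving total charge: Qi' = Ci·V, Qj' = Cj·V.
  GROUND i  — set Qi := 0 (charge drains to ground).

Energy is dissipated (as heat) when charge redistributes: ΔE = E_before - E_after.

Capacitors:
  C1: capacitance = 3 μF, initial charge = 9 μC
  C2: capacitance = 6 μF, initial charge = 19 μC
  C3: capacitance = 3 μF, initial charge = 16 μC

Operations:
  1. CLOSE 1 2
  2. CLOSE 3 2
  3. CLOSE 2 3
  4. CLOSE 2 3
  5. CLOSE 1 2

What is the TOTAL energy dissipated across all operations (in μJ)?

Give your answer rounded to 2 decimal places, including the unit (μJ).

Initial: C1(3μF, Q=9μC, V=3.00V), C2(6μF, Q=19μC, V=3.17V), C3(3μF, Q=16μC, V=5.33V)
Op 1: CLOSE 1-2: Q_total=28.00, C_total=9.00, V=3.11; Q1=9.33, Q2=18.67; dissipated=0.028
Op 2: CLOSE 3-2: Q_total=34.67, C_total=9.00, V=3.85; Q3=11.56, Q2=23.11; dissipated=4.938
Op 3: CLOSE 2-3: Q_total=34.67, C_total=9.00, V=3.85; Q2=23.11, Q3=11.56; dissipated=0.000
Op 4: CLOSE 2-3: Q_total=34.67, C_total=9.00, V=3.85; Q2=23.11, Q3=11.56; dissipated=0.000
Op 5: CLOSE 1-2: Q_total=32.44, C_total=9.00, V=3.60; Q1=10.81, Q2=21.63; dissipated=0.549
Total dissipated: 5.515 μJ

Answer: 5.51 μJ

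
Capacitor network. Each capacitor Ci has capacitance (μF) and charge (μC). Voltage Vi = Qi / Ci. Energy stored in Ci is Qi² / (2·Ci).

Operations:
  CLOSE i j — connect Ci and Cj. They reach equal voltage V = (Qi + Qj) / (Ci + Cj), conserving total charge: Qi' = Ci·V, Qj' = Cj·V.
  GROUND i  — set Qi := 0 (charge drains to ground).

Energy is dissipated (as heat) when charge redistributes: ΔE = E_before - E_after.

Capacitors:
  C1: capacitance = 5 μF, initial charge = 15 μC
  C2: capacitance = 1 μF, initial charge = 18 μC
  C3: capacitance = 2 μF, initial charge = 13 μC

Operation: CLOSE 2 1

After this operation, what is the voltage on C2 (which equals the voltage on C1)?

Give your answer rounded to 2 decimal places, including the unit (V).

Answer: 5.50 V

Derivation:
Initial: C1(5μF, Q=15μC, V=3.00V), C2(1μF, Q=18μC, V=18.00V), C3(2μF, Q=13μC, V=6.50V)
Op 1: CLOSE 2-1: Q_total=33.00, C_total=6.00, V=5.50; Q2=5.50, Q1=27.50; dissipated=93.750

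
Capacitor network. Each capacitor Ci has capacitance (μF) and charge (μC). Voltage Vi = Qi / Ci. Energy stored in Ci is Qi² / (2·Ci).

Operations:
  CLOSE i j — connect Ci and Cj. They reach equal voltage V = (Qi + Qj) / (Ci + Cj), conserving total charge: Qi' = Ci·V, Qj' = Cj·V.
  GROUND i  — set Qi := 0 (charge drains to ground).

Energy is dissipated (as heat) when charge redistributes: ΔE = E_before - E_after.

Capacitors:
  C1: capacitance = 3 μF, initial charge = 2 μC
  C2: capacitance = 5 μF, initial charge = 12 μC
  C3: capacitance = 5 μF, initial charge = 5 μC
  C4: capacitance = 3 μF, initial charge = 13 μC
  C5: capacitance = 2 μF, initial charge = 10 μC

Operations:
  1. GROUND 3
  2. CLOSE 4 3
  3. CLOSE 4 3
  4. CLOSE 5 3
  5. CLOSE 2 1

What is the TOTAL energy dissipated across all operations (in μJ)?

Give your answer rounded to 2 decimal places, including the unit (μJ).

Answer: 31.06 μJ

Derivation:
Initial: C1(3μF, Q=2μC, V=0.67V), C2(5μF, Q=12μC, V=2.40V), C3(5μF, Q=5μC, V=1.00V), C4(3μF, Q=13μC, V=4.33V), C5(2μF, Q=10μC, V=5.00V)
Op 1: GROUND 3: Q3=0; energy lost=2.500
Op 2: CLOSE 4-3: Q_total=13.00, C_total=8.00, V=1.62; Q4=4.88, Q3=8.12; dissipated=17.604
Op 3: CLOSE 4-3: Q_total=13.00, C_total=8.00, V=1.62; Q4=4.88, Q3=8.12; dissipated=0.000
Op 4: CLOSE 5-3: Q_total=18.12, C_total=7.00, V=2.59; Q5=5.18, Q3=12.95; dissipated=8.136
Op 5: CLOSE 2-1: Q_total=14.00, C_total=8.00, V=1.75; Q2=8.75, Q1=5.25; dissipated=2.817
Total dissipated: 31.057 μJ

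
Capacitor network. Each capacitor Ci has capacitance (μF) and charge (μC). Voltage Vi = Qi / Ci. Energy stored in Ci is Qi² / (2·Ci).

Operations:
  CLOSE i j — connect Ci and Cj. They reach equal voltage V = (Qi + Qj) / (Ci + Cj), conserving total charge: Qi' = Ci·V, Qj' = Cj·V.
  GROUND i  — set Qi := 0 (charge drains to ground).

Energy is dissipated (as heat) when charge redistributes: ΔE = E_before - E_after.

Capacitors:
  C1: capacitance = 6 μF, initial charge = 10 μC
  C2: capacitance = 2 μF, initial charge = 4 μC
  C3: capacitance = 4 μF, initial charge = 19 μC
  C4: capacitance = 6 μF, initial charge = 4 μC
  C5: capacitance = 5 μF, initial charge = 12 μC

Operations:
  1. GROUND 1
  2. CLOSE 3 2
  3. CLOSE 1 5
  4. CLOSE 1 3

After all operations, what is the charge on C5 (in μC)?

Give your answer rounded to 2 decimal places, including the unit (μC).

Initial: C1(6μF, Q=10μC, V=1.67V), C2(2μF, Q=4μC, V=2.00V), C3(4μF, Q=19μC, V=4.75V), C4(6μF, Q=4μC, V=0.67V), C5(5μF, Q=12μC, V=2.40V)
Op 1: GROUND 1: Q1=0; energy lost=8.333
Op 2: CLOSE 3-2: Q_total=23.00, C_total=6.00, V=3.83; Q3=15.33, Q2=7.67; dissipated=5.042
Op 3: CLOSE 1-5: Q_total=12.00, C_total=11.00, V=1.09; Q1=6.55, Q5=5.45; dissipated=7.855
Op 4: CLOSE 1-3: Q_total=21.88, C_total=10.00, V=2.19; Q1=13.13, Q3=8.75; dissipated=9.025
Final charges: Q1=13.13, Q2=7.67, Q3=8.75, Q4=4.00, Q5=5.45

Answer: 5.45 μC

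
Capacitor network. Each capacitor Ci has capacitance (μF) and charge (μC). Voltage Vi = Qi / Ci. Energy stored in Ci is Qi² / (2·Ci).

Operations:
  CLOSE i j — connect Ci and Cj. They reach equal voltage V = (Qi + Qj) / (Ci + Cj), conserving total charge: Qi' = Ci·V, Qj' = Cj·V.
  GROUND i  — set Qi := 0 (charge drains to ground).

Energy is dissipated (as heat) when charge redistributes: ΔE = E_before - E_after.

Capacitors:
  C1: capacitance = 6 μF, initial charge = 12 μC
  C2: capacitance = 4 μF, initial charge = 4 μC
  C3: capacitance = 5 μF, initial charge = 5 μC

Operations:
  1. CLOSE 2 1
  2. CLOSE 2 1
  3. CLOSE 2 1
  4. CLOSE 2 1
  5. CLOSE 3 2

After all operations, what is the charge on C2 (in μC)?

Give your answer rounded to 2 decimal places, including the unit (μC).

Answer: 5.07 μC

Derivation:
Initial: C1(6μF, Q=12μC, V=2.00V), C2(4μF, Q=4μC, V=1.00V), C3(5μF, Q=5μC, V=1.00V)
Op 1: CLOSE 2-1: Q_total=16.00, C_total=10.00, V=1.60; Q2=6.40, Q1=9.60; dissipated=1.200
Op 2: CLOSE 2-1: Q_total=16.00, C_total=10.00, V=1.60; Q2=6.40, Q1=9.60; dissipated=0.000
Op 3: CLOSE 2-1: Q_total=16.00, C_total=10.00, V=1.60; Q2=6.40, Q1=9.60; dissipated=0.000
Op 4: CLOSE 2-1: Q_total=16.00, C_total=10.00, V=1.60; Q2=6.40, Q1=9.60; dissipated=0.000
Op 5: CLOSE 3-2: Q_total=11.40, C_total=9.00, V=1.27; Q3=6.33, Q2=5.07; dissipated=0.400
Final charges: Q1=9.60, Q2=5.07, Q3=6.33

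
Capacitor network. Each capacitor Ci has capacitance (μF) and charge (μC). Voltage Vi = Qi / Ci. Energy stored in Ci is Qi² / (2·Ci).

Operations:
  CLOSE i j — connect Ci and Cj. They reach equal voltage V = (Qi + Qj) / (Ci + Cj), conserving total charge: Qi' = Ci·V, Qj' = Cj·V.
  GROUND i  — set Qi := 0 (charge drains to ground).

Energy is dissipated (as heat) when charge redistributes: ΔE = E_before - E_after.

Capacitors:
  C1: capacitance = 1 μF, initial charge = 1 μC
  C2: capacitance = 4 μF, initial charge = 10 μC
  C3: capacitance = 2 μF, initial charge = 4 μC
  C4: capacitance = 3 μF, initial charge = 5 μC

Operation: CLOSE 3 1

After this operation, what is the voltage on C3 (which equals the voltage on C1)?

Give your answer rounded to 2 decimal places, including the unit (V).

Answer: 1.67 V

Derivation:
Initial: C1(1μF, Q=1μC, V=1.00V), C2(4μF, Q=10μC, V=2.50V), C3(2μF, Q=4μC, V=2.00V), C4(3μF, Q=5μC, V=1.67V)
Op 1: CLOSE 3-1: Q_total=5.00, C_total=3.00, V=1.67; Q3=3.33, Q1=1.67; dissipated=0.333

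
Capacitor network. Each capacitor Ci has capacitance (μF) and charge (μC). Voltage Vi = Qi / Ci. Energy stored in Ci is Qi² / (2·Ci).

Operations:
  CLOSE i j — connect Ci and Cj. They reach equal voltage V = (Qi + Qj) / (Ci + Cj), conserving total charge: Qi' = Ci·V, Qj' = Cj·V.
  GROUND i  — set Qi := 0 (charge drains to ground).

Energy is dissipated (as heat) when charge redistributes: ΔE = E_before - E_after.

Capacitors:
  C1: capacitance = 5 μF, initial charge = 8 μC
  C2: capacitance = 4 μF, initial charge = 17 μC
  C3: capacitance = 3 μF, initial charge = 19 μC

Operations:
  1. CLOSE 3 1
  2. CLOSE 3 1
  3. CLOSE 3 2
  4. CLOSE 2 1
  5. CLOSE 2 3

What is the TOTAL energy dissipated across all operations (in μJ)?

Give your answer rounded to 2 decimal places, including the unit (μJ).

Answer: 22.00 μJ

Derivation:
Initial: C1(5μF, Q=8μC, V=1.60V), C2(4μF, Q=17μC, V=4.25V), C3(3μF, Q=19μC, V=6.33V)
Op 1: CLOSE 3-1: Q_total=27.00, C_total=8.00, V=3.38; Q3=10.12, Q1=16.88; dissipated=21.004
Op 2: CLOSE 3-1: Q_total=27.00, C_total=8.00, V=3.38; Q3=10.12, Q1=16.88; dissipated=0.000
Op 3: CLOSE 3-2: Q_total=27.12, C_total=7.00, V=3.88; Q3=11.62, Q2=15.50; dissipated=0.656
Op 4: CLOSE 2-1: Q_total=32.38, C_total=9.00, V=3.60; Q2=14.39, Q1=17.99; dissipated=0.278
Op 5: CLOSE 2-3: Q_total=26.01, C_total=7.00, V=3.72; Q2=14.87, Q3=11.15; dissipated=0.066
Total dissipated: 22.004 μJ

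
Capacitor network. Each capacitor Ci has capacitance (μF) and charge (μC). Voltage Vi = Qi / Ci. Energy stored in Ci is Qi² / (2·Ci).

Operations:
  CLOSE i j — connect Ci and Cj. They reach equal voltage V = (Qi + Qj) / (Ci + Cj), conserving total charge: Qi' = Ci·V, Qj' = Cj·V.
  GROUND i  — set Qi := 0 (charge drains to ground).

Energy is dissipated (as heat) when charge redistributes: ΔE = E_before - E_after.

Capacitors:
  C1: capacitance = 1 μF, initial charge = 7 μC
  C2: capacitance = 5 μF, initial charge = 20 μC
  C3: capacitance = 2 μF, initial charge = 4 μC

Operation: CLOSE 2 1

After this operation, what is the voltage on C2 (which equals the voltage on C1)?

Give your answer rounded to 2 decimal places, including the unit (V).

Answer: 4.50 V

Derivation:
Initial: C1(1μF, Q=7μC, V=7.00V), C2(5μF, Q=20μC, V=4.00V), C3(2μF, Q=4μC, V=2.00V)
Op 1: CLOSE 2-1: Q_total=27.00, C_total=6.00, V=4.50; Q2=22.50, Q1=4.50; dissipated=3.750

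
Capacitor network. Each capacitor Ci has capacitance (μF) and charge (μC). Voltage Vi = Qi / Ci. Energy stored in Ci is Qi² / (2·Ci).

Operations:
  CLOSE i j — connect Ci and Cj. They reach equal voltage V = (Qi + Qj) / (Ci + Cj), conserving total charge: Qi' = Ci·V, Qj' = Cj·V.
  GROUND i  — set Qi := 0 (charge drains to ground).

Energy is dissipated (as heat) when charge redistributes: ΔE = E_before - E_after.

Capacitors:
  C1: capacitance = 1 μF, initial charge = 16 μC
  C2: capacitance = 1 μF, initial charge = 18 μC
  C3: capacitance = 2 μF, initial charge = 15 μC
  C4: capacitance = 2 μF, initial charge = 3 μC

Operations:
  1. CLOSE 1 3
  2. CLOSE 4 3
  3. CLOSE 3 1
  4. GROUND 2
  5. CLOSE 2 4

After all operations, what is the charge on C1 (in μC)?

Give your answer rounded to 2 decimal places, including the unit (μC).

Answer: 7.39 μC

Derivation:
Initial: C1(1μF, Q=16μC, V=16.00V), C2(1μF, Q=18μC, V=18.00V), C3(2μF, Q=15μC, V=7.50V), C4(2μF, Q=3μC, V=1.50V)
Op 1: CLOSE 1-3: Q_total=31.00, C_total=3.00, V=10.33; Q1=10.33, Q3=20.67; dissipated=24.083
Op 2: CLOSE 4-3: Q_total=23.67, C_total=4.00, V=5.92; Q4=11.83, Q3=11.83; dissipated=39.014
Op 3: CLOSE 3-1: Q_total=22.17, C_total=3.00, V=7.39; Q3=14.78, Q1=7.39; dissipated=6.502
Op 4: GROUND 2: Q2=0; energy lost=162.000
Op 5: CLOSE 2-4: Q_total=11.83, C_total=3.00, V=3.94; Q2=3.94, Q4=7.89; dissipated=11.669
Final charges: Q1=7.39, Q2=3.94, Q3=14.78, Q4=7.89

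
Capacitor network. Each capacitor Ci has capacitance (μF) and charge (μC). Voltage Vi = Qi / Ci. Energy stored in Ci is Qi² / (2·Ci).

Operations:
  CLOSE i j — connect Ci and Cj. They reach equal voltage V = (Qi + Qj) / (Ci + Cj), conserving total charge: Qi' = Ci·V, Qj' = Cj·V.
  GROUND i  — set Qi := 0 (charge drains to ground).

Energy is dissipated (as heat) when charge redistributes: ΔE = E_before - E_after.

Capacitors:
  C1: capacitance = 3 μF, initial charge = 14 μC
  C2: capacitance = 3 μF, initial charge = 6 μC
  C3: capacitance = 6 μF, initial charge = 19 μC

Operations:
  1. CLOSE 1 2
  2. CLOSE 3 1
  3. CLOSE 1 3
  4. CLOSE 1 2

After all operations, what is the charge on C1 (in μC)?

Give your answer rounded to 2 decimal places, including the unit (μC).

Answer: 9.83 μC

Derivation:
Initial: C1(3μF, Q=14μC, V=4.67V), C2(3μF, Q=6μC, V=2.00V), C3(6μF, Q=19μC, V=3.17V)
Op 1: CLOSE 1-2: Q_total=20.00, C_total=6.00, V=3.33; Q1=10.00, Q2=10.00; dissipated=5.333
Op 2: CLOSE 3-1: Q_total=29.00, C_total=9.00, V=3.22; Q3=19.33, Q1=9.67; dissipated=0.028
Op 3: CLOSE 1-3: Q_total=29.00, C_total=9.00, V=3.22; Q1=9.67, Q3=19.33; dissipated=0.000
Op 4: CLOSE 1-2: Q_total=19.67, C_total=6.00, V=3.28; Q1=9.83, Q2=9.83; dissipated=0.009
Final charges: Q1=9.83, Q2=9.83, Q3=19.33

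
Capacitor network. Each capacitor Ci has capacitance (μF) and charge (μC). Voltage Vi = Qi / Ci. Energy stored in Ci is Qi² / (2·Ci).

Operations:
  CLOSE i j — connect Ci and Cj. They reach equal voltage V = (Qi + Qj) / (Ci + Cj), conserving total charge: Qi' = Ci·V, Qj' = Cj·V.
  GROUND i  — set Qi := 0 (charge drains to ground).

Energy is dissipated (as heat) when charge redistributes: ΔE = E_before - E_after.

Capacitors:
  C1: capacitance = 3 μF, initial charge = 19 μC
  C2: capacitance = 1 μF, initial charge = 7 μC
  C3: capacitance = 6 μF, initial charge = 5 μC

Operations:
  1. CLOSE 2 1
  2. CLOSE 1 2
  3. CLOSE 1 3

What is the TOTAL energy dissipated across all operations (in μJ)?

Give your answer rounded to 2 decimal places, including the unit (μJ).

Initial: C1(3μF, Q=19μC, V=6.33V), C2(1μF, Q=7μC, V=7.00V), C3(6μF, Q=5μC, V=0.83V)
Op 1: CLOSE 2-1: Q_total=26.00, C_total=4.00, V=6.50; Q2=6.50, Q1=19.50; dissipated=0.167
Op 2: CLOSE 1-2: Q_total=26.00, C_total=4.00, V=6.50; Q1=19.50, Q2=6.50; dissipated=0.000
Op 3: CLOSE 1-3: Q_total=24.50, C_total=9.00, V=2.72; Q1=8.17, Q3=16.33; dissipated=32.111
Total dissipated: 32.278 μJ

Answer: 32.28 μJ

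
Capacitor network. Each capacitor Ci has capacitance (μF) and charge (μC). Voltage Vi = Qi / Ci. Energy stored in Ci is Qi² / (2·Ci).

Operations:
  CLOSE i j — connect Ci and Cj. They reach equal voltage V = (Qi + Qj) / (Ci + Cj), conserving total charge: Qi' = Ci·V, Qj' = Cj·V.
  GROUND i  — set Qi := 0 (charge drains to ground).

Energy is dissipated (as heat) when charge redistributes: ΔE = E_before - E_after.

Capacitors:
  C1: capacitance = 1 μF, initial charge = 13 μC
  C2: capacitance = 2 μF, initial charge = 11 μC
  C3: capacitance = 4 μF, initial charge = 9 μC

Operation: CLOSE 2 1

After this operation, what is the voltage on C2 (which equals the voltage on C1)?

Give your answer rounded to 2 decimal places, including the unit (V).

Answer: 8.00 V

Derivation:
Initial: C1(1μF, Q=13μC, V=13.00V), C2(2μF, Q=11μC, V=5.50V), C3(4μF, Q=9μC, V=2.25V)
Op 1: CLOSE 2-1: Q_total=24.00, C_total=3.00, V=8.00; Q2=16.00, Q1=8.00; dissipated=18.750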